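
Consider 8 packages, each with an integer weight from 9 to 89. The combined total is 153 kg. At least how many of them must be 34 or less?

If only k of them are at most 34, the other 8 − k are at least 35, so the total is at least (8 − k)·35 + k·9.
This is ≤ 153, so (8 − k)·35 + 9k ≤ 153, which gives k ≥ 5.
Exactly 5 works: 5 values at 9 and 3 at 35 total 150; raise one of the low values by 3 (still ≤ 34) to hit 153.

5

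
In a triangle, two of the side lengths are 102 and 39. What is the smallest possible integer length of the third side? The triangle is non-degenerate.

64

The third side must exceed |102 − 39| = 63.
The smallest integer above 63 is 64.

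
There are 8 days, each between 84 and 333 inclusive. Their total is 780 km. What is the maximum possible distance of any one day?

192

To make one day as large as possible, make the other 7 as small as possible.
The other 7 contribute at least 7 × 84 = 588, leaving at most 780 − 588 = 192.
Since 192 ≤ 333, this is achievable: one at 192 and 7 at 84.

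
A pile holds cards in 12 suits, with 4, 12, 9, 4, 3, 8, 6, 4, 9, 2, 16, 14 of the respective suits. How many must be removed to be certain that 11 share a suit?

80

In the worst case you take as many as possible of each suit without reaching 11: 4 + 10 + 9 + 4 + 3 + 8 + 6 + 4 + 9 + 2 + 10 + 10 = 79.
The next one must give 11 of some suit, so 79 + 1 = 80.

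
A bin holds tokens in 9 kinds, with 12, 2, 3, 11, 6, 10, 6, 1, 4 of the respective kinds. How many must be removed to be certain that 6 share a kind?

36

In the worst case you take as many as possible of each kind without reaching 6: 5 + 2 + 3 + 5 + 5 + 5 + 5 + 1 + 4 = 35.
The next one must give 6 of some kind, so 35 + 1 = 36.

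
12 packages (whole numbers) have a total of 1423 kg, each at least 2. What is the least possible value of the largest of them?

119

If every one of the 12 were at most 118, the total would be at most 12 × 118 = 1416 < 1423.
Achievable: 7 of them at 119 and 5 at 118 total 1423.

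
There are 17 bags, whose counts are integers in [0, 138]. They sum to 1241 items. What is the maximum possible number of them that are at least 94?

13

Suppose k of them are at least 94. Those contribute at least 94 each and the other 17 − k at least 0 each.
So the total is at least 94k + 0(17 − k) = 0 + 94k. This must be ≤ 1241, giving k ≤ 13.
k = 13 is achieved by 13 values at 94 and 4 at 0, total 1222; add 19 to one value (staying below 94) to reach 1241.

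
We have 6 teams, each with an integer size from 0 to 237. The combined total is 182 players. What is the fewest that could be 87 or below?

If only k of them are at most 87, the other 6 − k are at least 88, so the total is at least (6 − k)·88 + k·0.
This is ≤ 182, so (6 − k)·88 + 0k ≤ 182, which gives k ≥ 4.
Exactly 4 works: 4 values at 0 and 2 at 88 total 176; raise one of the low values by 6 (still ≤ 87) to hit 182.

4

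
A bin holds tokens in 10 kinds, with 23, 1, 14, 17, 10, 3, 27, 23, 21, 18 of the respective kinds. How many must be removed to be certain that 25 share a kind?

In the worst case you take as many as possible of each kind without reaching 25: 23 + 1 + 14 + 17 + 10 + 3 + 24 + 23 + 21 + 18 = 154.
The next one must give 25 of some kind, so 154 + 1 = 155.

155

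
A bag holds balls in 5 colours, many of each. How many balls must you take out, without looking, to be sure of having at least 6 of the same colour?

You could draw 5 of every colour without reaching 6 of any — 25 in all.
One more forces 6 of some colour, so 25 + 1 = 26.

26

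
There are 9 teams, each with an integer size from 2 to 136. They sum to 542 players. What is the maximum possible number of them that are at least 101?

If k of the values are ≥ 101, the total is ≥ 101k + 2(9 − k).
Setting 101k + 2(9 − k) ≤ 542 gives 99k ≤ 524, so k ≤ 5.
k = 5 is achieved by 5 values at 101 and 4 at 2, total 513; add 29 to one value (staying below 101) to reach 542.

5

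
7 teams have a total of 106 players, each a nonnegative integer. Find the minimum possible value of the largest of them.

16

The 7 values sum to 106, so their maximum is at least ⌈106/7⌉ = 16.
Equality holds with 1 value of 16 and 6 values of 15.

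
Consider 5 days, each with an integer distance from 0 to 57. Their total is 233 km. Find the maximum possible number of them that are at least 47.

If k of the values are ≥ 47, the total is ≥ 47k + 0(5 − k).
Setting 47k + 0(5 − k) ≤ 233 gives 47k ≤ 233, so k ≤ 4.
k = 4 is achieved by 4 values at 47 and 1 at 0, total 188; add 45 to one value (staying below 47) to reach 233.

4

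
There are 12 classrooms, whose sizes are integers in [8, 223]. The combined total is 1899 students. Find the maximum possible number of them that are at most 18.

3

Each value at 18 or below falls at least 223 − 18 = 205 short of the ceiling 223.
The ceiling total is 12 × 223 = 2676, and we need 1899, so at most ⌊(2676 − 1899)/205⌋ = 3 can be that low.
k = 3 is achieved by 3 values at 18 and 9 at 223, total 2061; lower one of the 223's by 162 (still > 18) to reach 1899.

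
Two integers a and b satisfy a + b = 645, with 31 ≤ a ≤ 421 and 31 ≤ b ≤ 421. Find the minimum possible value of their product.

94304

Since a + b is fixed, pushing one of them to its bound minimizes the product.
The extreme feasible split is a = 224, b = 421, giving ab = 94304.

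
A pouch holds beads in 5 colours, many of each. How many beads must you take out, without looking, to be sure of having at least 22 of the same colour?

You could draw 21 of every colour without reaching 22 of any — 105 in all.
One more forces 22 of some colour, so 105 + 1 = 106.

106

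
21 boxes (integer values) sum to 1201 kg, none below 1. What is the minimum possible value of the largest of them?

58

If every one of the 21 were at most 57, the total would be at most 21 × 57 = 1197 < 1201.
Taking 17 copies of 57 and 4 copies of 58 gives exactly 1201, so 58 is attained.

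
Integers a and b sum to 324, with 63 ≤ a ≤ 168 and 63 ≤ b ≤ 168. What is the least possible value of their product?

ab = a(324 − a) is concave in a, so over [156, 168] it is minimized at an endpoint.
The extreme feasible split is a = 156, b = 168, giving ab = 26208.

26208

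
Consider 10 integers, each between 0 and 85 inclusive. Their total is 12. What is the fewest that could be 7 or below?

Let j be the number exceeding 7. Then the total is ≥ 8·j + 0·(10 − j) = 0 + 8j.
So 8j ≤ 12 and j ≤ 1; hence at least 10 − 1 = 9 are ≤ 7.
Exactly 9 works: 9 values at 0 and 1 at 8 total 8; raise one of the low values by 4 (still ≤ 7) to hit 12.

9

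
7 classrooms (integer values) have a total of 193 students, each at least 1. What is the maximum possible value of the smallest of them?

27

The 7 values sum to 193, so their minimum is at most ⌊193/7⌋ = 27.
Achievable: 3 of them at 27 and 4 at 28 total 193.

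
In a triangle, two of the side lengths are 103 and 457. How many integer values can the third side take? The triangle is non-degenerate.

The triangle inequality gives |103 − 457| < c < 103 + 457, i.e. 354 < c < 560.
So c can be any integer from 355 to 559: 205 values.

205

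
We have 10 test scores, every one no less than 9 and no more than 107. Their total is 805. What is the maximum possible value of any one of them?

To make one score as large as possible, make the other 9 as small as possible.
The other 9 contribute at least 9 × 9 = 81, leaving at most 805 − 81 = 724.
But each score is capped at 107, so the maximum is 107.
Achievable: one at 107 and the other 9 totalling 698, which fits since 9 × 9 ≤ 698 ≤ 9 × 107.

107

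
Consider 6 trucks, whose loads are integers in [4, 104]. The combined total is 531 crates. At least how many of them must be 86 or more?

2

If only k of them are at least 86, the other 6 − k are at most 85, so the total is at most k·104 + (6 − k)·85.
This must reach 531, so k·104 + (6 − k)·85 ≥ 531, giving k ≥ 2.
Exactly 2 works: 2 values at 104 and 4 at 85 total 548; lower one of the high values by 17 (still ≥ 86) to hit 531.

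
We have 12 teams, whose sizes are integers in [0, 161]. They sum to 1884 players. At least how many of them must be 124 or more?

11

If only k of them are at least 124, the other 12 − k are at most 123, so the total is at most k·161 + (12 − k)·123.
This must reach 1884, so k·161 + (12 − k)·123 ≥ 1884, giving k ≥ 11.
Exactly 11 works: 11 values at 161 and 1 at 123 total 1894; lower one of the high values by 10 (still ≥ 124) to hit 1884.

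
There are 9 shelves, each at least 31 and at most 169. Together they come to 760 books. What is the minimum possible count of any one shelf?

To make one shelf as small as possible, make the other 8 as large as possible.
The other 8 can take up 8 × 169 = 1352 ≥ 760 − 31, so one shelf can sit at its floor of 31.
Achievable: one at 31 and the other 8 totalling 729, which fits since 8 × 31 ≤ 729 ≤ 8 × 169.

31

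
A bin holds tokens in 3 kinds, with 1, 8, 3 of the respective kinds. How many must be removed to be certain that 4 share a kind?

In the worst case you take as many as possible of each kind without reaching 4: 1 + 3 + 3 = 7.
The next one must give 4 of some kind, so 7 + 1 = 8.

8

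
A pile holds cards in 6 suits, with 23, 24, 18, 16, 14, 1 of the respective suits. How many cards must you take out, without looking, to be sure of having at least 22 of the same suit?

92

In the worst case you take as many as possible of each suit without reaching 22: 21 + 21 + 18 + 16 + 14 + 1 = 91.
The next one must give 22 of some suit, so 91 + 1 = 92.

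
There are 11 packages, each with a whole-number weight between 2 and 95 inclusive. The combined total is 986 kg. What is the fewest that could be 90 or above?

2

Suppose at most 11 − j of them reach 90; then j values are ≤ 89 and the rest ≤ 95.
The total is then ≤ 89·j + 95·(11 − j) = 1045 − 6j. For this to be ≥ 986 we need j ≤ 9, so at least 11 − 9 = 2 must reach 90.
Exactly 2 works: 2 values at 95 and 9 at 89 total 991; lower one of the high values by 5 (still ≥ 90) to hit 986.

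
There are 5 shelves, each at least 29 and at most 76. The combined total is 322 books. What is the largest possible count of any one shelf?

76

To make one shelf as large as possible, make the other 4 as small as possible.
The other 4 contribute at least 4 × 29 = 116, leaving at most 322 − 116 = 206.
But each shelf is capped at 76, so the maximum is 76.
Achievable: one at 76 and the other 4 totalling 246, which fits since 4 × 29 ≤ 246 ≤ 4 × 76.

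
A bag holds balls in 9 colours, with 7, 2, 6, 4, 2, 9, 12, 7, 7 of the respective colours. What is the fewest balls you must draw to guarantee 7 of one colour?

In the worst case you take as many as possible of each colour without reaching 7: 6 + 2 + 6 + 4 + 2 + 6 + 6 + 6 + 6 = 44.
The next one must give 7 of some colour, so 44 + 1 = 45.

45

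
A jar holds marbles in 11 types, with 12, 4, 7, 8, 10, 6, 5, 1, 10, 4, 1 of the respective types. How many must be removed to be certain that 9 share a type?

In the worst case you take as many as possible of each type without reaching 9: 8 + 4 + 7 + 8 + 8 + 6 + 5 + 1 + 8 + 4 + 1 = 60.
The next one must give 9 of some type, so 60 + 1 = 61.

61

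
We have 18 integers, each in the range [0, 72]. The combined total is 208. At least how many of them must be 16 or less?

If only k of them are at most 16, the other 18 − k are at least 17, so the total is at least (18 − k)·17 + k·0.
This is ≤ 208, so (18 − k)·17 + 0k ≤ 208, which gives k ≥ 6.
Exactly 6 works: 6 values at 0 and 12 at 17 total 204; raise one of the low values by 4 (still ≤ 16) to hit 208.

6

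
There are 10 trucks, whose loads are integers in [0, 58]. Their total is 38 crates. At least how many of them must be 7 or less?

6

Let j be the number exceeding 7. Then the total is ≥ 8·j + 0·(10 − j) = 0 + 8j.
So 8j ≤ 38 and j ≤ 4; hence at least 10 − 4 = 6 are ≤ 7.
Exactly 6 works: 6 values at 0 and 4 at 8 total 32; raise one of the low values by 6 (still ≤ 7) to hit 38.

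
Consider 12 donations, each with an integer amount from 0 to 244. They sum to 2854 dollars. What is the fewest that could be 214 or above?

10

Suppose at most 12 − j of them reach 214; then j values are ≤ 213 and the rest ≤ 244.
The total is then ≤ 213·j + 244·(12 − j) = 2928 − 31j. For this to be ≥ 2854 we need j ≤ 2, so at least 12 − 2 = 10 must reach 214.
Exactly 10 works: 10 values at 244 and 2 at 213 total 2866; lower one of the high values by 12 (still ≥ 214) to hit 2854.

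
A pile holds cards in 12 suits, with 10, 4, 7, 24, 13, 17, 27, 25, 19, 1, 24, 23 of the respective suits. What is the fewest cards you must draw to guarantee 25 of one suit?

191

In the worst case you take as many as possible of each suit without reaching 25: 10 + 4 + 7 + 24 + 13 + 17 + 24 + 24 + 19 + 1 + 24 + 23 = 190.
The next one must give 25 of some suit, so 190 + 1 = 191.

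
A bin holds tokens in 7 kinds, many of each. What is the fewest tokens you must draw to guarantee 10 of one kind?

In the worst case you draw 9 of each of the 7 kinds: 7 × 9 = 63.
One more forces 10 of some kind, so 63 + 1 = 64.

64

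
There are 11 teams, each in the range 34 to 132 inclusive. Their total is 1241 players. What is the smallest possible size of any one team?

34

To make one team as small as possible, make the other 10 as large as possible.
The other 10 can take up 10 × 132 = 1320 ≥ 1241 − 34, so one team can sit at its floor of 34.
Achievable: one at 34 and the other 10 totalling 1207, which fits since 10 × 34 ≤ 1207 ≤ 10 × 132.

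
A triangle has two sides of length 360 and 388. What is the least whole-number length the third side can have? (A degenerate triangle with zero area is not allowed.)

29

The third side must exceed |360 − 388| = 28.
The smallest integer above 28 is 29.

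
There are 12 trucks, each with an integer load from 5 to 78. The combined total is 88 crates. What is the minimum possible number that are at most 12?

9

If only k of them are at most 12, the other 12 − k are at least 13, so the total is at least (12 − k)·13 + k·5.
This is ≤ 88, so (12 − k)·13 + 5k ≤ 88, which gives k ≥ 9.
Exactly 9 works: 9 values at 5 and 3 at 13 total 84; raise one of the low values by 4 (still ≤ 12) to hit 88.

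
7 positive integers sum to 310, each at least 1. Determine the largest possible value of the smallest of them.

The average is 310/7 < 45, so some value is ≤ 44.
Taking 5 copies of 44 and 2 copies of 45 gives exactly 310, so 44 is attained.

44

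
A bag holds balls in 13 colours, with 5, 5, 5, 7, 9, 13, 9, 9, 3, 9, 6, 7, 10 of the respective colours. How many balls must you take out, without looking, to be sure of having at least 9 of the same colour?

87

In the worst case you take as many as possible of each colour without reaching 9: 5 + 5 + 5 + 7 + 8 + 8 + 8 + 8 + 3 + 8 + 6 + 7 + 8 = 86.
The next one must give 9 of some colour, so 86 + 1 = 87.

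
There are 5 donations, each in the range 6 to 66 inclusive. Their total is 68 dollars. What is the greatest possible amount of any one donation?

44

To make one donation as large as possible, make the other 4 as small as possible.
The other 4 contribute at least 4 × 6 = 24, leaving at most 68 − 24 = 44.
Since 44 ≤ 66, this is achievable: one at 44 and 4 at 6.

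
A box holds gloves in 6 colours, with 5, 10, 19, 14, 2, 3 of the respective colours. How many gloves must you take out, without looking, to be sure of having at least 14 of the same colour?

In the worst case you take as many as possible of each colour without reaching 14: 5 + 10 + 13 + 13 + 2 + 3 = 46.
The next one must give 14 of some colour, so 46 + 1 = 47.

47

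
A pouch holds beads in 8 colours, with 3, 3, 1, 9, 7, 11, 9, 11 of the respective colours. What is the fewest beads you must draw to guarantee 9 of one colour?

47

In the worst case you take as many as possible of each colour without reaching 9: 3 + 3 + 1 + 8 + 7 + 8 + 8 + 8 = 46.
The next one must give 9 of some colour, so 46 + 1 = 47.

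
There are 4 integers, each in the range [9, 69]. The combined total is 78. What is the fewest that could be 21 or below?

Let j be the number exceeding 21. Then the total is ≥ 22·j + 9·(4 − j) = 36 + 13j.
So 13j ≤ 42 and j ≤ 3; hence at least 4 − 3 = 1 are ≤ 21.
Exactly 1 works: 1 value at 9 and 3 at 22 total 75; raise one of the low values by 3 (still ≤ 21) to hit 78.

1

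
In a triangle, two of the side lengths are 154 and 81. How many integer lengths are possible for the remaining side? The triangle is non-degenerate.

161

The triangle inequality gives |154 − 81| < c < 154 + 81, i.e. 73 < c < 235.
So c can be any integer from 74 to 234: 161 values.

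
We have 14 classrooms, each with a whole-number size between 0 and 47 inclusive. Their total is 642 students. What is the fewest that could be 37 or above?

Suppose at most 14 − j of them reach 37; then j values are ≤ 36 and the rest ≤ 47.
The total is then ≤ 36·j + 47·(14 − j) = 658 − 11j. For this to be ≥ 642 we need j ≤ 1, so at least 14 − 1 = 13 must reach 37.
Exactly 13 works: 13 values at 47 and 1 at 36 total 647; lower one of the high values by 5 (still ≥ 37) to hit 642.

13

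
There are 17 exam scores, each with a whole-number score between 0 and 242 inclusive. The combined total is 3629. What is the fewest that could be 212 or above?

Each value short of 212 is at most 211, costing at least 242 − 211 = 31 against the maximum total of 4114.
We can afford to lose at most 4114 − 3629 = 485, so at most ⌊485/31⌋ = 15 fall short, and at least 2 are ≥ 212.
Exactly 2 works: 2 values at 242 and 15 at 211 total 3649; lower one of the high values by 20 (still ≥ 212) to hit 3629.

2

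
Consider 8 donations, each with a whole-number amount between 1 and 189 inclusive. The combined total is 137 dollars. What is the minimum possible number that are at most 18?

Let j be the number exceeding 18. Then the total is ≥ 19·j + 1·(8 − j) = 8 + 18j.
So 18j ≤ 129 and j ≤ 7; hence at least 8 − 7 = 1 are ≤ 18.
Exactly 1 works: 1 value at 1 and 7 at 19 total 134; raise one of the low values by 3 (still ≤ 18) to hit 137.

1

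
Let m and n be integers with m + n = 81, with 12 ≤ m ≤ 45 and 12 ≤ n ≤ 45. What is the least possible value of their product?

1620

mn = m(81 − m) is concave in m, so over [36, 45] it is minimized at an endpoint.
The extreme feasible split is m = 36, n = 45, giving mn = 1620.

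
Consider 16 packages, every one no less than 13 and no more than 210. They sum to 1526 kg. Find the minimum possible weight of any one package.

To make one package as small as possible, make the other 15 as large as possible.
The other 15 can take up 15 × 210 = 3150 ≥ 1526 − 13, so one package can sit at its floor of 13.
Achievable: one at 13 and the other 15 totalling 1513, which fits since 15 × 13 ≤ 1513 ≤ 15 × 210.

13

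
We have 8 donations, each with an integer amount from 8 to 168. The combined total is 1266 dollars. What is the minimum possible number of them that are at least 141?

If only k of them are at least 141, the other 8 − k are at most 140, so the total is at most k·168 + (8 − k)·140.
This must reach 1266, so k·168 + (8 − k)·140 ≥ 1266, giving k ≥ 6.
Exactly 6 works: 6 values at 168 and 2 at 140 total 1288; lower one of the high values by 22 (still ≥ 141) to hit 1266.

6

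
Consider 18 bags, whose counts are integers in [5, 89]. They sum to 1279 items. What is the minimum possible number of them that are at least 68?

Suppose at most 18 − j of them reach 68; then j values are ≤ 67 and the rest ≤ 89.
The total is then ≤ 67·j + 89·(18 − j) = 1602 − 22j. For this to be ≥ 1279 we need j ≤ 14, so at least 18 − 14 = 4 must reach 68.
Exactly 4 works: 4 values at 89 and 14 at 67 total 1294; lower one of the high values by 15 (still ≥ 68) to hit 1279.

4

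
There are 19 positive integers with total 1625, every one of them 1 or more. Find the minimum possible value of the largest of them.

86

The 19 values sum to 1625, so their maximum is at least ⌈1625/19⌉ = 86.
Taking 9 copies of 85 and 10 copies of 86 gives exactly 1625, so 86 is attained.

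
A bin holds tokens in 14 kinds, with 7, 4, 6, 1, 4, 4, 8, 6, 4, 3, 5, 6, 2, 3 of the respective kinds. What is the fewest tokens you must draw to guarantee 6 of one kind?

56

In the worst case you take as many as possible of each kind without reaching 6: 5 + 4 + 5 + 1 + 4 + 4 + 5 + 5 + 4 + 3 + 5 + 5 + 2 + 3 = 55.
The next one must give 6 of some kind, so 55 + 1 = 56.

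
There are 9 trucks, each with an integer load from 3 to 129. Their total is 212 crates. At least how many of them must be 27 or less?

2

Each value above 27 is at least 28, contributing at least 28 − 3 = 25 above the floor 3.
The sum exceeds the floor total 27 by 185, so at most ⌊185/25⌋ = 7 exceed 27, and at least 2 are ≤ 27.
Exactly 2 works: 2 values at 3 and 7 at 28 total 202; raise one of the low values by 10 (still ≤ 27) to hit 212.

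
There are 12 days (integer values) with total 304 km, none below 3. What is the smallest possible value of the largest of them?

The average is 304/12 > 25, so not all 12 can be 25 or less; the largest is ≥ 26.
Achievable: 4 of them at 26 and 8 at 25 total 304.

26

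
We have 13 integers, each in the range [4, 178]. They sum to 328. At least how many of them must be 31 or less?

Let j be the number exceeding 31. Then the total is ≥ 32·j + 4·(13 − j) = 52 + 28j.
So 28j ≤ 276 and j ≤ 9; hence at least 13 − 9 = 4 are ≤ 31.
Exactly 4 works: 4 values at 4 and 9 at 32 total 304; raise one of the low values by 24 (still ≤ 31) to hit 328.

4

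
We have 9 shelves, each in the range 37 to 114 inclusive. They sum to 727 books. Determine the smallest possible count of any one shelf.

Minimizing one value means maximizing the remaining 8.
The other 8 can take up 8 × 114 = 912 ≥ 727 − 37, so one shelf can sit at its floor of 37.
Achievable: one at 37 and the other 8 totalling 690, which fits since 8 × 37 ≤ 690 ≤ 8 × 114.

37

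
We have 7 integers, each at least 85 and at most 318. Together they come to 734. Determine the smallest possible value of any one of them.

To make one integer as small as possible, make the other 6 as large as possible.
The other 6 can take up 6 × 318 = 1908 ≥ 734 − 85, so one integer can sit at its floor of 85.
Achievable: one at 85 and the other 6 totalling 649, which fits since 6 × 85 ≤ 649 ≤ 6 × 318.

85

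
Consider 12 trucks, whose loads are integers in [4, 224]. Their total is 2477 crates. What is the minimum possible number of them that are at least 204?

2

Each value short of 204 is at most 203, costing at least 224 − 203 = 21 against the maximum total of 2688.
We can afford to lose at most 2688 − 2477 = 211, so at most ⌊211/21⌋ = 10 fall short, and at least 2 are ≥ 204.
Exactly 2 works: 2 values at 224 and 10 at 203 total 2478; lower one of the high values by 1 (still ≥ 204) to hit 2477.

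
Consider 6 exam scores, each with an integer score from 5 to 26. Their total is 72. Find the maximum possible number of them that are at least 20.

2

If k of the values are ≥ 20, the total is ≥ 20k + 5(6 − k).
Setting 20k + 5(6 − k) ≤ 72 gives 15k ≤ 42, so k ≤ 2.
k = 2 is achieved by 2 values at 20 and 4 at 5, total 60; add 12 to one value (staying below 20) to reach 72.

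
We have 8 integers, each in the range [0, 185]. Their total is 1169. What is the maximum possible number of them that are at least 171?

If k of the values are ≥ 171, the total is ≥ 171k + 0(8 − k).
Setting 171k + 0(8 − k) ≤ 1169 gives 171k ≤ 1169, so k ≤ 6.
k = 6 is achieved by 6 values at 171 and 2 at 0, total 1026; add 143 to one value (staying below 171) to reach 1169.

6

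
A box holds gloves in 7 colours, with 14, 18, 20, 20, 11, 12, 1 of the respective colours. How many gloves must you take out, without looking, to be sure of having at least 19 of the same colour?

In the worst case you take as many as possible of each colour without reaching 19: 14 + 18 + 18 + 18 + 11 + 12 + 1 = 92.
The next one must give 19 of some colour, so 92 + 1 = 93.

93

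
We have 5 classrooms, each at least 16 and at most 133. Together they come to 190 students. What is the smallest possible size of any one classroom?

16

Minimizing one value means maximizing the remaining 4.
The other 4 can take up 4 × 133 = 532 ≥ 190 − 16, so one classroom can sit at its floor of 16.
Achievable: one at 16 and the other 4 totalling 174, which fits since 4 × 16 ≤ 174 ≤ 4 × 133.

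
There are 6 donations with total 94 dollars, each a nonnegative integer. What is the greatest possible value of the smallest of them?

The average is 94/6 < 16, so some value is ≤ 15.
Equality holds with 2 values of 15 and 4 values of 16.

15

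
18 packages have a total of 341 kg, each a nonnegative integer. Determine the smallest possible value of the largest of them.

The 18 values sum to 341, so their maximum is at least ⌈341/18⌉ = 19.
Achievable: 17 of them at 19 and 1 at 18 total 341.

19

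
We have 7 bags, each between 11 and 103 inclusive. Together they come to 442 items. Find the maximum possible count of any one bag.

To make one bag as large as possible, make the other 6 as small as possible.
The other 6 contribute at least 6 × 11 = 66, leaving at most 442 − 66 = 376.
But each bag is capped at 103, so the maximum is 103.
Achievable: one at 103 and the other 6 totalling 339, which fits since 6 × 11 ≤ 339 ≤ 6 × 103.

103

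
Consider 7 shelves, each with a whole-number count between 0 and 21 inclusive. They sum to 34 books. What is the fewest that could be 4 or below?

Let j be the number exceeding 4. Then the total is ≥ 5·j + 0·(7 − j) = 0 + 5j.
So 5j ≤ 34 and j ≤ 6; hence at least 7 − 6 = 1 are ≤ 4.
Exactly 1 works: 1 value at 0 and 6 at 5 total 30; raise one of the low values by 4 (still ≤ 4) to hit 34.

1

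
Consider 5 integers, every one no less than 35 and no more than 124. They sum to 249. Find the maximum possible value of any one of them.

Maximizing one value means minimizing the remaining 4.
The other 4 contribute at least 4 × 35 = 140, leaving at most 249 − 140 = 109.
Since 109 ≤ 124, this is achievable: one at 109 and 4 at 35.

109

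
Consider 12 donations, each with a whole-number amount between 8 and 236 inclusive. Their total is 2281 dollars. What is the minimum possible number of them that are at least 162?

If only k of them are at least 162, the other 12 − k are at most 161, so the total is at most k·236 + (12 − k)·161.
This must reach 2281, so k·236 + (12 − k)·161 ≥ 2281, giving k ≥ 5.
Exactly 5 works: 5 values at 236 and 7 at 161 total 2307; lower one of the high values by 26 (still ≥ 162) to hit 2281.

5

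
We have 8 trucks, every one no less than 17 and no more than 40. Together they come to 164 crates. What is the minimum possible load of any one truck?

17

To make one truck as small as possible, make the other 7 as large as possible.
The other 7 can take up 7 × 40 = 280 ≥ 164 − 17, so one truck can sit at its floor of 17.
Achievable: one at 17 and the other 7 totalling 147, which fits since 7 × 17 ≤ 147 ≤ 7 × 40.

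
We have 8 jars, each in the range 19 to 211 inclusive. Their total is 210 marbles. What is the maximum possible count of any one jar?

77

To make one jar as large as possible, make the other 7 as small as possible.
The other 7 contribute at least 7 × 19 = 133, leaving at most 210 − 133 = 77.
Since 77 ≤ 211, this is achievable: one at 77 and 7 at 19.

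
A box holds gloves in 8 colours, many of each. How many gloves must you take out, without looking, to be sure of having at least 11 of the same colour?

You could draw 10 of every colour without reaching 11 of any — 80 in all.
One more forces 11 of some colour, so 80 + 1 = 81.

81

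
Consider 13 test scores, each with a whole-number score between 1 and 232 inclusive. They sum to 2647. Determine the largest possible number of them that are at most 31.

Suppose k of them are at most 31. Those contribute at most 31 each and the rest at most 232 each.
So the total is at most 31k + 232(13 − k) = 3016 − 201k. This must still be ≥ 2647, so k ≤ 1.
k = 1 is achieved by 1 value at 31 and 12 at 232, total 2815; lower one of the 232's by 168 (still > 31) to reach 2647.

1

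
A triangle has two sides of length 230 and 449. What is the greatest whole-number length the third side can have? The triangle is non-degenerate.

The third side must be less than 230 + 449 = 679.
The largest integer below 679 is 678.

678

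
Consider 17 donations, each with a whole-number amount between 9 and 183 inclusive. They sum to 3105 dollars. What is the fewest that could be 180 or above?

If only k of them are at least 180, the other 17 − k are at most 179, so the total is at most k·183 + (17 − k)·179.
This must reach 3105, so k·183 + (17 − k)·179 ≥ 3105, giving k ≥ 16.
Exactly 16 works: 16 values at 183 and 1 at 179 total 3107; lower one of the high values by 2 (still ≥ 180) to hit 3105.

16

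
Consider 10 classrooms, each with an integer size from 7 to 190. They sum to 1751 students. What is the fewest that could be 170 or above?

3

If only k of them are at least 170, the other 10 − k are at most 169, so the total is at most k·190 + (10 − k)·169.
This must reach 1751, so k·190 + (10 − k)·169 ≥ 1751, giving k ≥ 3.
Exactly 3 works: 3 values at 190 and 7 at 169 total 1753; lower one of the high values by 2 (still ≥ 170) to hit 1751.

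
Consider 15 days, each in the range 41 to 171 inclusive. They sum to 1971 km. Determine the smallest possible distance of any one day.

Minimizing one value means maximizing the remaining 14.
The other 14 can take up 14 × 171 = 2394 ≥ 1971 − 41, so one day can sit at its floor of 41.
Achievable: one at 41 and the other 14 totalling 1930, which fits since 14 × 41 ≤ 1930 ≤ 14 × 171.

41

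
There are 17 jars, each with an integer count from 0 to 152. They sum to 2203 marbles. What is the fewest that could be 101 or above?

10

If only k of them are at least 101, the other 17 − k are at most 100, so the total is at most k·152 + (17 − k)·100.
This must reach 2203, so k·152 + (17 − k)·100 ≥ 2203, giving k ≥ 10.
Exactly 10 works: 10 values at 152 and 7 at 100 total 2220; lower one of the high values by 17 (still ≥ 101) to hit 2203.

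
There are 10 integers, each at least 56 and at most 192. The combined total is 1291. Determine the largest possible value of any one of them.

192

To make one integer as large as possible, make the other 9 as small as possible.
The other 9 contribute at least 9 × 56 = 504, leaving at most 1291 − 504 = 787.
But each integer is capped at 192, so the maximum is 192.
Achievable: one at 192 and the other 9 totalling 1099, which fits since 9 × 56 ≤ 1099 ≤ 9 × 192.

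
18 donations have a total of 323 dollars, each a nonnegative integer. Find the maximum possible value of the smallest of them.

If every one of the 18 were at least 18, the total would be at least 18 × 18 = 324 > 323.
Achievable: 1 of them at 17 and 17 at 18 total 323.

17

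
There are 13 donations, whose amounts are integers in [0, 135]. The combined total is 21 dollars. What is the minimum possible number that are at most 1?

3

Each value above 1 is at least 2, contributing at least 2 − 0 = 2 above the floor 0.
The sum exceeds the floor total 0 by 21, so at most ⌊21/2⌋ = 10 exceed 1, and at least 3 are ≤ 1.
Exactly 3 works: 3 values at 0 and 10 at 2 total 20; raise one of the low values by 1 (still ≤ 1) to hit 21.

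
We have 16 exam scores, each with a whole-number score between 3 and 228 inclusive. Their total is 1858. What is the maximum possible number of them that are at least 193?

9

With k values at 193 or above and the rest at least 3, the sum is at least 48 + 190k.
Since the sum is 1858, we need 190k ≤ 1810, i.e. k ≤ 9.
k = 9 is achieved by 9 values at 193 and 7 at 3, total 1758; add 100 to one value (staying below 193) to reach 1858.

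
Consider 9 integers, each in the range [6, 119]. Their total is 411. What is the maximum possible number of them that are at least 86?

4

Suppose k of them are at least 86. Those contribute at least 86 each and the other 9 − k at least 6 each.
So the total is at least 86k + 6(9 − k) = 54 + 80k. This must be ≤ 411, giving k ≤ 4.
k = 4 is achieved by 4 values at 86 and 5 at 6, total 374; add 37 to one value (staying below 86) to reach 411.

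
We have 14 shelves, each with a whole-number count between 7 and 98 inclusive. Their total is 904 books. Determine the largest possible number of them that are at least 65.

13

Suppose k of them are at least 65. Those contribute at least 65 each and the other 14 − k at least 7 each.
So the total is at least 65k + 7(14 − k) = 98 + 58k. This must be ≤ 904, giving k ≤ 13.
k = 13 is achieved by 13 values at 65 and 1 at 7, total 852; add 52 to one value (staying below 65) to reach 904.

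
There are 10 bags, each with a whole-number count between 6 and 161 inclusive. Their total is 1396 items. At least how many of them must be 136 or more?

Suppose at most 10 − j of them reach 136; then j values are ≤ 135 and the rest ≤ 161.
The total is then ≤ 135·j + 161·(10 − j) = 1610 − 26j. For this to be ≥ 1396 we need j ≤ 8, so at least 10 − 8 = 2 must reach 136.
Exactly 2 works: 2 values at 161 and 8 at 135 total 1402; lower one of the high values by 6 (still ≥ 136) to hit 1396.

2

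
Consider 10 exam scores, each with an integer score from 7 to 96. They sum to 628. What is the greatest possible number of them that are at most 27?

Each value at 27 or below falls at least 96 − 27 = 69 short of the ceiling 96.
The ceiling total is 10 × 96 = 960, and we need 628, so at most ⌊(960 − 628)/69⌋ = 4 can be that low.
k = 4 is achieved by 4 values at 27 and 6 at 96, total 684; lower one of the 96's by 56 (still > 27) to reach 628.

4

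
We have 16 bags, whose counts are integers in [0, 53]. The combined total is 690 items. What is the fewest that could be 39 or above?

6

If only k of them are at least 39, the other 16 − k are at most 38, so the total is at most k·53 + (16 − k)·38.
This must reach 690, so k·53 + (16 − k)·38 ≥ 690, giving k ≥ 6.
Exactly 6 works: 6 values at 53 and 10 at 38 total 698; lower one of the high values by 8 (still ≥ 39) to hit 690.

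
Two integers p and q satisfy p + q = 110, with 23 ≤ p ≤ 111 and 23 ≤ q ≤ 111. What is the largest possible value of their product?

3025

pq = p(110 − p) is maximized when p is as near 110/2 as the bounds allow.
Taking p = 55 and q = 55 (both in [23, 111]) gives pq = 3025.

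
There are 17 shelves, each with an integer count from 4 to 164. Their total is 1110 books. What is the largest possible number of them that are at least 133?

With k values at 133 or above and the rest at least 4, the sum is at least 68 + 129k.
Since the sum is 1110, we need 129k ≤ 1042, i.e. k ≤ 8.
k = 8 is achieved by 8 values at 133 and 9 at 4, total 1100; add 10 to one value (staying below 133) to reach 1110.

8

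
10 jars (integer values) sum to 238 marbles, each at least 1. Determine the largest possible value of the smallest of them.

23

The 10 values sum to 238, so their minimum is at most ⌊238/10⌋ = 23.
Achievable: 2 of them at 23 and 8 at 24 total 238.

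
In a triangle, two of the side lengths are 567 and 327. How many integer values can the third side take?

The triangle inequality gives |567 − 327| < c < 567 + 327, i.e. 240 < c < 894.
So c can be any integer from 241 to 893: 653 values.

653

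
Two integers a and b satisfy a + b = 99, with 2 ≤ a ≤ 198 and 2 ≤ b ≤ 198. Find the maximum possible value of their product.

For a fixed sum, the product ab is largest when a and b are as close as possible.
Taking a = 49 and b = 50 (both in [2, 198]) gives ab = 2450.

2450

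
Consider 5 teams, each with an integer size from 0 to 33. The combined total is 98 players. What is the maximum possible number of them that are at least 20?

4

If k of the values are ≥ 20, the total is ≥ 20k + 0(5 − k).
Setting 20k + 0(5 − k) ≤ 98 gives 20k ≤ 98, so k ≤ 4.
k = 4 is achieved by 4 values at 20 and 1 at 0, total 80; add 18 to one value (staying below 20) to reach 98.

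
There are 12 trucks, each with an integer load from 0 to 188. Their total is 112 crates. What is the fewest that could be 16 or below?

If only k of them are at most 16, the other 12 − k are at least 17, so the total is at least (12 − k)·17 + k·0.
This is ≤ 112, so (12 − k)·17 + 0k ≤ 112, which gives k ≥ 6.
Exactly 6 works: 6 values at 0 and 6 at 17 total 102; raise one of the low values by 10 (still ≤ 16) to hit 112.

6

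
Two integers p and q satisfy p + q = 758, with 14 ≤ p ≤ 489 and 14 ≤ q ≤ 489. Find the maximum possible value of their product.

For a fixed sum, the product pq is largest when p and q are as close as possible.
Taking p = 379 and q = 379 (both in [14, 489]) gives pq = 143641.

143641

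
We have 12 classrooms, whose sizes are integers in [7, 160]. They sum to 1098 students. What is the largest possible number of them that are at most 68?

8

Suppose k of them are at most 68. Those contribute at most 68 each and the rest at most 160 each.
So the total is at most 68k + 160(12 − k) = 1920 − 92k. This must still be ≥ 1098, so k ≤ 8.
k = 8 is achieved by 8 values at 68 and 4 at 160, total 1184; lower one of the 160's by 86 (still > 68) to reach 1098.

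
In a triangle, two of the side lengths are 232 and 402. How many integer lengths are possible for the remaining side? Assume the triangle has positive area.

The triangle inequality gives |232 − 402| < c < 232 + 402, i.e. 170 < c < 634.
So c can be any integer from 171 to 633: 463 values.

463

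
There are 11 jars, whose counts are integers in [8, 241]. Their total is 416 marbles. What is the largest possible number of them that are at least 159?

2

If k of the values are ≥ 159, the total is ≥ 159k + 8(11 − k).
Setting 159k + 8(11 − k) ≤ 416 gives 151k ≤ 328, so k ≤ 2.
k = 2 is achieved by 2 values at 159 and 9 at 8, total 390; add 26 to one value (staying below 159) to reach 416.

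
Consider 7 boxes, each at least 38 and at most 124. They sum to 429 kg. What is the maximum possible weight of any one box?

124

Maximizing one value means minimizing the remaining 6.
The other 6 contribute at least 6 × 38 = 228, leaving at most 429 − 228 = 201.
But each box is capped at 124, so the maximum is 124.
Achievable: one at 124 and the other 6 totalling 305, which fits since 6 × 38 ≤ 305 ≤ 6 × 124.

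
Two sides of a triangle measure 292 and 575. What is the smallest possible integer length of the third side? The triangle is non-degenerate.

284

The third side must exceed |292 − 575| = 283.
The smallest integer above 283 is 284.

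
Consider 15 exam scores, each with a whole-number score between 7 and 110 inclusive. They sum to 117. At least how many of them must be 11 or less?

Let j be the number exceeding 11. Then the total is ≥ 12·j + 7·(15 − j) = 105 + 5j.
So 5j ≤ 12 and j ≤ 2; hence at least 15 − 2 = 13 are ≤ 11.
Exactly 13 works: 13 values at 7 and 2 at 12 total 115; raise one of the low values by 2 (still ≤ 11) to hit 117.

13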